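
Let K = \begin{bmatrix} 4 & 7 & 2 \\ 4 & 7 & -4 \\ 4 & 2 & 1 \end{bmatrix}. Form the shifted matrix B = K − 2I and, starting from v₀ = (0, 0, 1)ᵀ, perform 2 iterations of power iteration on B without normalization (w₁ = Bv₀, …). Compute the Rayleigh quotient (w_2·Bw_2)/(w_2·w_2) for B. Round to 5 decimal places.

μ ≈ 5.15385

B = K − 2I has rows (2, 7, 2); (4, 5, -4); (4, 2, -1)
w1 = Bv₀ = (2·0 + 7·0 + 2·1; 4·0 + 5·0 + (-4)·1; 4·0 + 2·0 + (-1)·1) = (2, -4, -1)
w2 = Bw1 = (2·2 + 7·(-4) + 2·(-1); 4·2 + 5·(-4) + (-4)·(-1); 4·2 + 2·(-4) + (-1)·(-1)) = (-26, -8, 1)
Bw2 = (-106, -148, -121)
w2·Bw2 = 3819; w2·w2 = 741; μ ≈ 3819/741 = 5.15385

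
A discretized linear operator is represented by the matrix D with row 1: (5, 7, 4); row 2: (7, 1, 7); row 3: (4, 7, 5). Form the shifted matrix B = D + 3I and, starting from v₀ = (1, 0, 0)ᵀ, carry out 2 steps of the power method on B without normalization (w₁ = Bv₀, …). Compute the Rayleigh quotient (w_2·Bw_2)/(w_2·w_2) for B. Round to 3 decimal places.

μ ≈ 18.628

B = D + 3I has rows (8, 7, 4); (7, 4, 7); (4, 7, 8)
w1 = Bv₀ = (8·1 + 7·0 + 4·0; 7·1 + 4·0 + 7·0; 4·1 + 7·0 + 8·0) = (8, 7, 4)
w2 = Bw1 = (8·8 + 7·7 + 4·4; 7·8 + 4·7 + 7·4; 4·8 + 7·7 + 8·4) = (129, 112, 113)
Bw2 = (2268, 2142, 2204)
w2·Bw2 = 781528; w2·w2 = 41954; μ ≈ 781528/41954 = 18.628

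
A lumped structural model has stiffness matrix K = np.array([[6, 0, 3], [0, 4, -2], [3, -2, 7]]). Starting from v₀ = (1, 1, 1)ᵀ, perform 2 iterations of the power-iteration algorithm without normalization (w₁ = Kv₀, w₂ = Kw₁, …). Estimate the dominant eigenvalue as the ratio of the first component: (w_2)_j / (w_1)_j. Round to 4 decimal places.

λ ≈ 8.6667

w1 = Kv₀ = (6·1 + 0·1 + 3·1; 0·1 + 4·1 + (-2)·1; 3·1 + (-2)·1 + 7·1) = (9, 2, 8)
w2 = Kw1 = (6·9 + 0·2 + 3·8; 0·9 + 4·2 + (-2)·8; 3·9 + (-2)·2 + 7·8) = (78, -8, 79)
Ratio at component: 78 / 9 = 8.6667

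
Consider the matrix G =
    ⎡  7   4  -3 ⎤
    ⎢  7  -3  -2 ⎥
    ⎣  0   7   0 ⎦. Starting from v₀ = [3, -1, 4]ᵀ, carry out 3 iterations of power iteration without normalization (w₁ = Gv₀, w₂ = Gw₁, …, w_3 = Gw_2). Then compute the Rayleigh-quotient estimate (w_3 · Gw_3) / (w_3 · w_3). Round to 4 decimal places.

λ ≈ 6.4923

w1 = Gv₀ = (7·3 + 4·(-1) + (-3)·4; 7·3 + (-3)·(-1) + (-2)·4; 0·3 + 7·(-1) + 0·4) = (5, 16, -7)
w2 = Gw1 = (7·5 + 4·16 + (-3)·(-7); 7·5 + (-3)·16 + (-2)·(-7); 0·5 + 7·16 + 0·(-7)) = (120, 1, 112)
w3 = Gw2 = (508, 613, 7)
Gw3 = (5987, 1703, 4291)
w3·Gw3 = 508·5987 + 613·1703 + 7·4291 = 4115372; w3·w3 = 508·508 + 613·613 + 7·7 = 633882
λ ≈ 4115372/633882 = 6.4923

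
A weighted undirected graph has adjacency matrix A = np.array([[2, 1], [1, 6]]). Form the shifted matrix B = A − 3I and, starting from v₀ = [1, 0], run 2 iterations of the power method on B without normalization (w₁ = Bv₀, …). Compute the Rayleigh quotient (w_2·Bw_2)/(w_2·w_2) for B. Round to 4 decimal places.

2.0000

B = A − 3I has rows (-1, 1); (1, 3)
w1 = Bv₀ = ((-1)·1 + 1·0; 1·1 + 3·0) = (-1, 1)
w2 = Bw1 = ((-1)·(-1) + 1·1; 1·(-1) + 3·1) = (2, 2)
Bw2 = (0, 8)
w2·Bw2 = 16; w2·w2 = 8; μ ≈ 16/8 = 2.0000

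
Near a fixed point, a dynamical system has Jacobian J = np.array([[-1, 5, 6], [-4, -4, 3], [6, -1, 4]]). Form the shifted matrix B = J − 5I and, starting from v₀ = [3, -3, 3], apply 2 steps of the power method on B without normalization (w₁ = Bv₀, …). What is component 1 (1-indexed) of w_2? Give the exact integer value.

B = J − 5I has rows (-6, 5, 6); (-4, -9, 3); (6, -1, -1)
w1 = Bv₀ = ((-6)·3 + 5·(-3) + 6·3; (-4)·3 + (-9)·(-3) + 3·3; 6·3 + (-1)·(-3) + (-1)·3) = (-15, 24, 18)
w2 = Bw1 = ((-6)·(-15) + 5·24 + 6·18; (-4)·(-15) + (-9)·24 + 3·18; 6·(-15) + (-1)·24 + (-1)·18) = (318, -102, -132)
Requested component of w2: 318

318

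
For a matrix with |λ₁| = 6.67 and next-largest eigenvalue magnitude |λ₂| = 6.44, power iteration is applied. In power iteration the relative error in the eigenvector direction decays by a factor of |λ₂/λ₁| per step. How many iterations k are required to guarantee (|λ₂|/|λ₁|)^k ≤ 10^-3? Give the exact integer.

197

|λ₂/λ₁| = 6.44/6.67 = 0.96552
Need k ≥ ln(10^-3) / ln(0.96552) = -6.9078 / -0.0351 ≈ 196.851
Smallest integer k satisfying the bound: 197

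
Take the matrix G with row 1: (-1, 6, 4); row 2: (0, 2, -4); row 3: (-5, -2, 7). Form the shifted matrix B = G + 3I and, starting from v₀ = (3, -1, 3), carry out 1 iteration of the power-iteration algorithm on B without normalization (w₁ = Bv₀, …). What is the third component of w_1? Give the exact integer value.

17

B = G + 3I has rows (2, 6, 4); (0, 5, -4); (-5, -2, 10)
w1 = Bv₀ = (2·3 + 6·(-1) + 4·3; 0·3 + 5·(-1) + (-4)·3; (-5)·3 + (-2)·(-1) + 10·3) = (12, -17, 17)
Requested component of w1: 17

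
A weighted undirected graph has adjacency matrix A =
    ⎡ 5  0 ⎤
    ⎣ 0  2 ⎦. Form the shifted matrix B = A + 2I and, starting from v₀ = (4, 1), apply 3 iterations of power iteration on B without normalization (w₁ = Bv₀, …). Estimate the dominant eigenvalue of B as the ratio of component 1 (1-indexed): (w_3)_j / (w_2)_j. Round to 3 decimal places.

B = A + 2I has rows (7, 0); (0, 4)
w1 = Bv₀ = (7·4 + 0·1; 0·4 + 4·1) = (28, 4)
w2 = Bw1 = (7·28 + 0·4; 0·28 + 4·4) = (196, 16)
w3 = Bw2 = (1372, 64)
Ratio: 1372/196 = 7.000

μ ≈ 7.000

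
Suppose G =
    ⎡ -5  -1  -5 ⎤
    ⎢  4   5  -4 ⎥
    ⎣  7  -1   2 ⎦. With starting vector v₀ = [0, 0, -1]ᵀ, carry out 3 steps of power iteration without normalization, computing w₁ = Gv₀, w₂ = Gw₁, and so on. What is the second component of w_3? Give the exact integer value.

56

w1 = Gv₀ = ((-5)·0 + (-1)·0 + (-5)·(-1); 4·0 + 5·0 + (-4)·(-1); 7·0 + (-1)·0 + 2·(-1)) = (5, 4, -2)
w2 = Gw1 = ((-5)·5 + (-1)·4 + (-5)·(-2); 4·5 + 5·4 + (-4)·(-2); 7·5 + (-1)·4 + 2·(-2)) = (-19, 48, 27)
w3 = Gw2 = (-88, 56, -127)
The requested component of w3 is 56.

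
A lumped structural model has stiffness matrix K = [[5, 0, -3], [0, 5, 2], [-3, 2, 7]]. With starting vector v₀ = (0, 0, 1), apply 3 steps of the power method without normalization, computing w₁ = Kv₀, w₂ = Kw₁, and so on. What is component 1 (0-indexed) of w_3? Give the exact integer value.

w1 = Kv₀ = (-3, 2, 7)
w2 = Kw1 = (-36, 24, 62)
w3 = Kw2 = (-366, 244, 590)
The requested component of w3 is 244.

244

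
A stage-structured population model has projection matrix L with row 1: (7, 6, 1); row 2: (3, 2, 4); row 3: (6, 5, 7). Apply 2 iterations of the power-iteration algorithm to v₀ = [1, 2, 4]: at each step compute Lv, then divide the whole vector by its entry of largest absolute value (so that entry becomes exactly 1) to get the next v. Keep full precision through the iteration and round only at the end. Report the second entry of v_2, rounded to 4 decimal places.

Lv0 = (23.00000, 23.00000, 44.00000); divide by 44.00000 → v1 = (0.52273, 0.52273, 1.00000)
Lv1 = (7.79545, 6.61364, 12.75000); divide by 12.75000 → v2 = (0.61141, 0.51872, 1.00000)
Requested entry of v2: 291/561 = 0.5187

0.5187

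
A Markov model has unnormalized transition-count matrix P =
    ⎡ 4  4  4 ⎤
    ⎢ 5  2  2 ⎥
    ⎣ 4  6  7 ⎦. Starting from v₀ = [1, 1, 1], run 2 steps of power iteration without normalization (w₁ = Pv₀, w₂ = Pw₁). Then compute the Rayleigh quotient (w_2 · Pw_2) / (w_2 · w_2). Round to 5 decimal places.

w1 = Pv₀ = (4·1 + 4·1 + 4·1; 5·1 + 2·1 + 2·1; 4·1 + 6·1 + 7·1) = (12, 9, 17)
w2 = Pw1 = (4·12 + 4·9 + 4·17; 5·12 + 2·9 + 2·17; 4·12 + 6·9 + 7·17) = (152, 112, 221)
Pw2 = (1940, 1426, 2827)
w2·Pw2 = 152·1940 + 112·1426 + 221·2827 = 1079359; w2·w2 = 152·152 + 112·112 + 221·221 = 84489
λ ≈ 1079359/84489 = 12.77514

12.77514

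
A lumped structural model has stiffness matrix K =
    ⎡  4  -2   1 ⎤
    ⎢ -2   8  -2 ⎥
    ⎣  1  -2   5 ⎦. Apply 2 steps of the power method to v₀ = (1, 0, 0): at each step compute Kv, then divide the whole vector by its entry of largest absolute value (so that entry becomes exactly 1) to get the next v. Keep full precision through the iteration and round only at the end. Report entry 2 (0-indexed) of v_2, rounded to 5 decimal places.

-0.50000

Kv0 = (4.000000, -2.000000, 1.000000); divide by 4.000000 → v1 = (1.000000, -0.500000, 0.250000)
Kv1 = (5.250000, -6.500000, 3.250000); divide by -6.500000 → v2 = (-0.807692, 1.000000, -0.500000)
Requested entry of v2: 13/-26 = -0.50000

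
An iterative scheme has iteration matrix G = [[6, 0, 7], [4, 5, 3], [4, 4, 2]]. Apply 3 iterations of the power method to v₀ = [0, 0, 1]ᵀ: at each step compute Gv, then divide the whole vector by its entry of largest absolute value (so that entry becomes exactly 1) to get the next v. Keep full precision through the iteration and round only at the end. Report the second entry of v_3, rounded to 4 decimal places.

0.9332

Gv0 = (7.00000, 3.00000, 2.00000); divide by 7.00000 → v1 = (1.00000, 0.42857, 0.28571)
Gv1 = (8.00000, 7.00000, 6.28571); divide by 8.00000 → v2 = (1.00000, 0.87500, 0.78571)
Gv2 = (11.50000, 10.73214, 9.07143); divide by 11.50000 → v3 = (1.00000, 0.93323, 0.78882)
Requested entry of v3: 601/644 = 0.9332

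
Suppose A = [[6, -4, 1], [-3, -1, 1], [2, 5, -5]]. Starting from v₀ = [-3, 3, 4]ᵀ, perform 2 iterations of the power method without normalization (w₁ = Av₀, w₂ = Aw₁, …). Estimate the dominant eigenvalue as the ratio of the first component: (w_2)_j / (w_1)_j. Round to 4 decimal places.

w1 = Av₀ = (-26, 10, -11)
w2 = Aw1 = (-207, 57, 53)
Ratio at component: -207 / -26 = 7.9615

λ ≈ 7.9615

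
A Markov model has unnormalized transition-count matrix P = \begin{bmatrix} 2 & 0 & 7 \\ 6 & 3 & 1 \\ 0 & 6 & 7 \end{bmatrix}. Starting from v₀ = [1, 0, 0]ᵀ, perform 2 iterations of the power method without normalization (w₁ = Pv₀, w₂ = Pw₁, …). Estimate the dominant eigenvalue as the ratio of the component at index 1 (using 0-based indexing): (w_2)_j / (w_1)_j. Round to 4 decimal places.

5.0000

w1 = Pv₀ = (2·1 + 0·0 + 7·0; 6·1 + 3·0 + 1·0; 0·1 + 6·0 + 7·0) = (2, 6, 0)
w2 = Pw1 = (2·2 + 0·6 + 7·0; 6·2 + 3·6 + 1·0; 0·2 + 6·6 + 7·0) = (4, 30, 36)
Ratio at component: 30 / 6 = 5.0000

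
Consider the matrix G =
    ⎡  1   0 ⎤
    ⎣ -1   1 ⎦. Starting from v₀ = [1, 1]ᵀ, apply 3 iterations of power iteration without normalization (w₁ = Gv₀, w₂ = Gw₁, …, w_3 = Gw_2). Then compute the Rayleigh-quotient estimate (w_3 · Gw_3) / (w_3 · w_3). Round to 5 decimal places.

λ ≈ 1.40000

w1 = Gv₀ = (1, 0)
w2 = Gw1 = (1, -1)
w3 = Gw2 = (1, -2)
Gw3 = (1, -3)
w3·Gw3 = 1·1 + (-2)·(-3) = 7; w3·w3 = 1·1 + (-2)·(-2) = 5
λ ≈ 7/5 = 1.40000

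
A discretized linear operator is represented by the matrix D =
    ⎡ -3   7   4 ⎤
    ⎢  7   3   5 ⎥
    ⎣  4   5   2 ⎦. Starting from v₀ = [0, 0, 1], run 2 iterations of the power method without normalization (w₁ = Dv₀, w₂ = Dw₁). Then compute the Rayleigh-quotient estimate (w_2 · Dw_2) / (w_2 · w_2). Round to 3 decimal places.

w1 = Dv₀ = ((-3)·0 + 7·0 + 4·1; 7·0 + 3·0 + 5·1; 4·0 + 5·0 + 2·1) = (4, 5, 2)
w2 = Dw1 = ((-3)·4 + 7·5 + 4·2; 7·4 + 3·5 + 5·2; 4·4 + 5·5 + 2·2) = (31, 53, 45)
Dw2 = (458, 601, 479)
w2·Dw2 = 31·458 + 53·601 + 45·479 = 67606; w2·w2 = 31·31 + 53·53 + 45·45 = 5795
λ ≈ 67606/5795 = 11.666

λ ≈ 11.666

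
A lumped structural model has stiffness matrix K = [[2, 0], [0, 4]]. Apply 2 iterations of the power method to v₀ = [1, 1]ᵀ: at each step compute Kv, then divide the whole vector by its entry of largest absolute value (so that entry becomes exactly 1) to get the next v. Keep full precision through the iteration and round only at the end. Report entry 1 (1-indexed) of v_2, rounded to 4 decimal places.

0.2500

Kv0 = (2.00000, 4.00000); divide by 4.00000 → v1 = (0.50000, 1.00000)
Kv1 = (1.00000, 4.00000); divide by 4.00000 → v2 = (0.25000, 1.00000)
Requested entry of v2: 4/16 = 0.2500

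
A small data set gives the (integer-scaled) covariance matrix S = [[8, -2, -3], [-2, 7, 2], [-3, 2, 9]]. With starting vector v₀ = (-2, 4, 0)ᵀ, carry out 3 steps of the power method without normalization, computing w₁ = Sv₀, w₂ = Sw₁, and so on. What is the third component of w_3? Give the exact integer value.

w1 = Sv₀ = (-24, 32, 14)
w2 = Sw1 = (-298, 300, 262)
w3 = Sw2 = (-3770, 3220, 3852)
The requested component of w3 is 3852.

3852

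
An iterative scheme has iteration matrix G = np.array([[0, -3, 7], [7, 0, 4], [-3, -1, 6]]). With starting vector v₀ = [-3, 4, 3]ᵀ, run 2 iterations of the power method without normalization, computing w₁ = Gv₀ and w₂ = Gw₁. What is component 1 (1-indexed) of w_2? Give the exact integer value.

w1 = Gv₀ = (9, -9, 23)
w2 = Gw1 = (188, 155, 120)
The requested component of w2 is 188.

188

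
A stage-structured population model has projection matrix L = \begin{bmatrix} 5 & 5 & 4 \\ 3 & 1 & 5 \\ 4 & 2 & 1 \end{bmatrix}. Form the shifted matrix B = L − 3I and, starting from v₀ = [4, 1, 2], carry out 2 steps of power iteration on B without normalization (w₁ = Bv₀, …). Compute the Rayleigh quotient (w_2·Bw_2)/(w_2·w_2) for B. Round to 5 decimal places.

B = L − 3I has rows (2, 5, 4); (3, -2, 5); (4, 2, -2)
w1 = Bv₀ = (2·4 + 5·1 + 4·2; 3·4 + (-2)·1 + 5·2; 4·4 + 2·1 + (-2)·2) = (21, 20, 14)
w2 = Bw1 = (2·21 + 5·20 + 4·14; 3·21 + (-2)·20 + 5·14; 4·21 + 2·20 + (-2)·14) = (198, 93, 96)
Bw2 = (1245, 888, 786)
w2·Bw2 = 404550; w2·w2 = 57069; μ ≈ 404550/57069 = 7.08879

μ ≈ 7.08879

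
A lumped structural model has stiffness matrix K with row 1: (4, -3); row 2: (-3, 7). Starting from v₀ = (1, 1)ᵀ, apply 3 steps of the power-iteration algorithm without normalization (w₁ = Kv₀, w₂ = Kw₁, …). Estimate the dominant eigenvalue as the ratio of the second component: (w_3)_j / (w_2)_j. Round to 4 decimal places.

w1 = Kv₀ = (1, 4)
w2 = Kw1 = (-8, 25)
w3 = Kw2 = (-107, 199)
Ratio at component: 199 / 25 = 7.9600

7.9600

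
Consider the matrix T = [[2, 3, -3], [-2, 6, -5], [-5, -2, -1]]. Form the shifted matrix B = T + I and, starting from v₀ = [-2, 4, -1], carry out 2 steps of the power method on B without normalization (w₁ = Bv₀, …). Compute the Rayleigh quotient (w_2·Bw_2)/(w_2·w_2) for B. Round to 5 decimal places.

9.11612

B = T + I has rows (3, 3, -3); (-2, 7, -5); (-5, -2, 0)
w1 = Bv₀ = (9, 37, 2)
w2 = Bw1 = (132, 231, -119)
Bw2 = (1446, 1948, -1122)
w2·Bw2 = 774378; w2·w2 = 84946; μ ≈ 774378/84946 = 9.11612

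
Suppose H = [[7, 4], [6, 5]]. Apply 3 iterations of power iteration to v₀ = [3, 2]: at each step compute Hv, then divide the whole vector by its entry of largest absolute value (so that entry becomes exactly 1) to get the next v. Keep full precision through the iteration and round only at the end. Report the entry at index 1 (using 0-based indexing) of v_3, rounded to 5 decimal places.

Hv0 = (29.000000, 28.000000); divide by 29.000000 → v1 = (1.000000, 0.965517)
Hv1 = (10.862069, 10.827586); divide by 10.862069 → v2 = (1.000000, 0.996825)
Hv2 = (10.987302, 10.984127); divide by 10.987302 → v3 = (1.000000, 0.999711)
Requested entry of v3: 3460/3461 = 0.99971

0.99971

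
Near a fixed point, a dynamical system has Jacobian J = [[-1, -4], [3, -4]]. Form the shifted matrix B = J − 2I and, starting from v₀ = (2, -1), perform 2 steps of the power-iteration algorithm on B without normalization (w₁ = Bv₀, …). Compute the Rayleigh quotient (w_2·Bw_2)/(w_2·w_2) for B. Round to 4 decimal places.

B = J − 2I has rows (-3, -4); (3, -6)
w1 = Bv₀ = ((-3)·2 + (-4)·(-1); 3·2 + (-6)·(-1)) = (-2, 12)
w2 = Bw1 = ((-3)·(-2) + (-4)·12; 3·(-2) + (-6)·12) = (-42, -78)
Bw2 = (438, 342)
w2·Bw2 = -45072; w2·w2 = 7848; μ ≈ -45072/7848 = -5.7431

-5.7431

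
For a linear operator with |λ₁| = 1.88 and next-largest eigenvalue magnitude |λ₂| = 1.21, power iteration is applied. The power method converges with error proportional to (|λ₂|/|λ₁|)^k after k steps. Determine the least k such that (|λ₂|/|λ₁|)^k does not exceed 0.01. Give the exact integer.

|λ₂/λ₁| = 1.21/1.88 = 0.64362
Need k ≥ ln(0.01) / ln(0.64362) = -4.6052 / -0.4407 ≈ 10.451
Smallest integer k satisfying the bound: 11

11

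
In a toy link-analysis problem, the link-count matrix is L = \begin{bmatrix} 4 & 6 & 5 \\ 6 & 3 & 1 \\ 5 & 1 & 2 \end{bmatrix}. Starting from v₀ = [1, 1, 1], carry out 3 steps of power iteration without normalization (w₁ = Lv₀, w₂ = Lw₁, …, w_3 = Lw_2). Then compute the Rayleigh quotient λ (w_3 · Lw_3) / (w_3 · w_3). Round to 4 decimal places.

w1 = Lv₀ = (15, 10, 8)
w2 = Lw1 = (160, 128, 101)
w3 = Lw2 = (1913, 1445, 1130)
Lw3 = (21972, 16943, 13270)
w3·Lw3 = 1913·21972 + 1445·16943 + 1130·13270 = 81510171; w3·w3 = 1913·1913 + 1445·1445 + 1130·1130 = 7024494
λ ≈ 81510171/7024494 = 11.6037

λ ≈ 11.6037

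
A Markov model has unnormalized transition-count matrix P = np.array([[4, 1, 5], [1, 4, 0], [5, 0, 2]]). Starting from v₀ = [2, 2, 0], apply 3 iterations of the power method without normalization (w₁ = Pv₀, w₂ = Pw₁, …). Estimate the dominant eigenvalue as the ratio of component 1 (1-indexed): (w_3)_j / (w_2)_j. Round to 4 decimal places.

w1 = Pv₀ = (4·2 + 1·2 + 5·0; 1·2 + 4·2 + 0·0; 5·2 + 0·2 + 2·0) = (10, 10, 10)
w2 = Pw1 = (4·10 + 1·10 + 5·10; 1·10 + 4·10 + 0·10; 5·10 + 0·10 + 2·10) = (100, 50, 70)
w3 = Pw2 = (800, 300, 640)
Ratio at component: 800 / 100 = 8.0000

8.0000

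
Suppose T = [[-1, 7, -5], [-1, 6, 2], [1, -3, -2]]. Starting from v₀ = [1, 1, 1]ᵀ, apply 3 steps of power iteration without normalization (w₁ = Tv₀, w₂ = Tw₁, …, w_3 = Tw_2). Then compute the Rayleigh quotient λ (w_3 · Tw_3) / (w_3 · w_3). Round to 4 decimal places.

2.7273

w1 = Tv₀ = (1, 7, -4)
w2 = Tw1 = (68, 33, -12)
w3 = Tw2 = (223, 106, -7)
Tw3 = (554, 399, -81)
w3·Tw3 = 223·554 + 106·399 + (-7)·(-81) = 166403; w3·w3 = 223·223 + 106·106 + (-7)·(-7) = 61014
λ ≈ 166403/61014 = 2.7273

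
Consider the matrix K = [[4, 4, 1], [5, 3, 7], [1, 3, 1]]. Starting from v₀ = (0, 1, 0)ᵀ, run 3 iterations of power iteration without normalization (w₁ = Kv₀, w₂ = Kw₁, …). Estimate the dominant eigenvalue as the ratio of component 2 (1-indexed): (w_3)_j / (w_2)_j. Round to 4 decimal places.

w1 = Kv₀ = (4·0 + 4·1 + 1·0; 5·0 + 3·1 + 7·0; 1·0 + 3·1 + 1·0) = (4, 3, 3)
w2 = Kw1 = (4·4 + 4·3 + 1·3; 5·4 + 3·3 + 7·3; 1·4 + 3·3 + 1·3) = (31, 50, 16)
w3 = Kw2 = (340, 417, 197)
Ratio at component: 417 / 50 = 8.3400

8.3400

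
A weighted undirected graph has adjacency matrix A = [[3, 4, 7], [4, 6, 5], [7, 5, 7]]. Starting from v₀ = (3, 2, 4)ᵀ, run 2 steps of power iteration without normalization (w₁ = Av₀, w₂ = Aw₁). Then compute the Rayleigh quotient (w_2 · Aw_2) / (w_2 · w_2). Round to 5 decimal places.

λ ≈ 16.26973

w1 = Av₀ = (45, 44, 59)
w2 = Aw1 = (724, 739, 948)
Aw2 = (11764, 12070, 15399)
w2·Aw2 = 724·11764 + 739·12070 + 948·15399 = 32035118; w2·w2 = 724·724 + 739·739 + 948·948 = 1969001
λ ≈ 32035118/1969001 = 16.26973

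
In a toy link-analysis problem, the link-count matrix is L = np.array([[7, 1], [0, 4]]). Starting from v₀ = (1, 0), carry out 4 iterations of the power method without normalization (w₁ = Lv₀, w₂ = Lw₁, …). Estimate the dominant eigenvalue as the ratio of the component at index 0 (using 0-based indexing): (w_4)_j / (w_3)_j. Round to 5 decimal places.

λ ≈ 7.00000

w1 = Lv₀ = (7, 0)
w2 = Lw1 = (49, 0)
w3 = Lw2 = (343, 0)
w4 = Lw3 = (2401, 0)
Ratio at component: 2401 / 343 = 7.00000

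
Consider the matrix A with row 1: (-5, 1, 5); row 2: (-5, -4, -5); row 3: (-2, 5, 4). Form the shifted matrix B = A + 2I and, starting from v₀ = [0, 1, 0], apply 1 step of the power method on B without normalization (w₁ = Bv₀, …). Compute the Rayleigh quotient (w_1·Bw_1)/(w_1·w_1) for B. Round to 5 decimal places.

B = A + 2I has rows (-3, 1, 5); (-5, -2, -5); (-2, 5, 6)
w1 = Bv₀ = ((-3)·0 + 1·1 + 5·0; (-5)·0 + (-2)·1 + (-5)·0; (-2)·0 + 5·1 + 6·0) = (1, -2, 5)
Bw1 = (20, -26, 18)
w1·Bw1 = 162; w1·w1 = 30; μ ≈ 162/30 = 5.40000

5.40000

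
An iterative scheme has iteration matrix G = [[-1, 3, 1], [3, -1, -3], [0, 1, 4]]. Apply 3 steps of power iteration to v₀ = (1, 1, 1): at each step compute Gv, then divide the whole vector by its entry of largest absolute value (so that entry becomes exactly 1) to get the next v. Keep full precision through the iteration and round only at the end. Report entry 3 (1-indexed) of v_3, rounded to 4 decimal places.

Gv0 = (3.00000, -1.00000, 5.00000); divide by 5.00000 → v1 = (0.60000, -0.20000, 1.00000)
Gv1 = (-0.20000, -1.00000, 3.80000); divide by 3.80000 → v2 = (-0.05263, -0.26316, 1.00000)
Gv2 = (0.26316, -2.89474, 3.73684); divide by 3.73684 → v3 = (0.07042, -0.77465, 1.00000)
Requested entry of v3: 71/71 = 1.0000

1.0000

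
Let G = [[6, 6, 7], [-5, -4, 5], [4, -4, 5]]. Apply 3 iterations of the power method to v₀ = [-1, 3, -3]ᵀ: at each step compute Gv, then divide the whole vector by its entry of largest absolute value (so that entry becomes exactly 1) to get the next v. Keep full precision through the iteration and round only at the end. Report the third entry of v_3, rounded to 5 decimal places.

Gv0 = (-9.000000, -22.000000, -31.000000); divide by -31.000000 → v1 = (0.290323, 0.709677, 1.000000)
Gv1 = (13.000000, 0.709677, 3.322581); divide by 13.000000 → v2 = (1.000000, 0.054591, 0.255583)
Gv2 = (8.116625, -3.940447, 5.059553); divide by 8.116625 → v3 = (1.000000, -0.485478, 0.623357)
Requested entry of v3: -2039/-3271 = 0.62336

0.62336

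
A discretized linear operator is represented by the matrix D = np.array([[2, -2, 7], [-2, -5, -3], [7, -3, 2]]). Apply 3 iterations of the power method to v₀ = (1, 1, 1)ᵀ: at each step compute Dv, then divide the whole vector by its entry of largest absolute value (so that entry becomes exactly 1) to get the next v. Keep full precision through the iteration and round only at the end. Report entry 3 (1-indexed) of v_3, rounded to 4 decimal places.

0.8765

Dv0 = (7.00000, -10.00000, 6.00000); divide by -10.00000 → v1 = (-0.70000, 1.00000, -0.60000)
Dv1 = (-7.60000, -1.80000, -9.10000); divide by -9.10000 → v2 = (0.83516, 0.19780, 1.00000)
Dv2 = (8.27473, -5.65934, 7.25275); divide by 8.27473 → v3 = (1.00000, -0.68393, 0.87649)
Requested entry of v3: 660/753 = 0.8765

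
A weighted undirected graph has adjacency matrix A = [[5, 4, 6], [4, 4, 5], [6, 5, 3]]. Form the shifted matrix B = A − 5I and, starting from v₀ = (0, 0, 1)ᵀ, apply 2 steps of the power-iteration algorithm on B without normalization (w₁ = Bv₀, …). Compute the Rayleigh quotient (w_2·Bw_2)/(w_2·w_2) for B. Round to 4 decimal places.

μ ≈ 0.9462

B = A − 5I has rows (0, 4, 6); (4, -1, 5); (6, 5, -2)
w1 = Bv₀ = (6, 5, -2)
w2 = Bw1 = (8, 9, 65)
Bw2 = (426, 348, -37)
w2·Bw2 = 4135; w2·w2 = 4370; μ ≈ 4135/4370 = 0.9462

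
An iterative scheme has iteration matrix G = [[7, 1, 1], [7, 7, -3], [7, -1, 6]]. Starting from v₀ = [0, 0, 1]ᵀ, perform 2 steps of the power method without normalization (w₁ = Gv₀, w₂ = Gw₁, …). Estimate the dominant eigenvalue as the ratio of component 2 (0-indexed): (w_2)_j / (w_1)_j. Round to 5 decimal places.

7.66667

w1 = Gv₀ = (7·0 + 1·0 + 1·1; 7·0 + 7·0 + (-3)·1; 7·0 + (-1)·0 + 6·1) = (1, -3, 6)
w2 = Gw1 = (7·1 + 1·(-3) + 1·6; 7·1 + 7·(-3) + (-3)·6; 7·1 + (-1)·(-3) + 6·6) = (10, -32, 46)
Ratio at component: 46 / 6 = 7.66667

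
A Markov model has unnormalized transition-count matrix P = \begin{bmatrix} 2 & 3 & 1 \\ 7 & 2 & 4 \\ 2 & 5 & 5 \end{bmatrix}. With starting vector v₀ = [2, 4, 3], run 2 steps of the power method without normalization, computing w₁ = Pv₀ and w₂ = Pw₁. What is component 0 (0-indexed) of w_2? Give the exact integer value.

179

w1 = Pv₀ = (2·2 + 3·4 + 1·3; 7·2 + 2·4 + 4·3; 2·2 + 5·4 + 5·3) = (19, 34, 39)
w2 = Pw1 = (2·19 + 3·34 + 1·39; 7·19 + 2·34 + 4·39; 2·19 + 5·34 + 5·39) = (179, 357, 403)
The requested component of w2 is 179.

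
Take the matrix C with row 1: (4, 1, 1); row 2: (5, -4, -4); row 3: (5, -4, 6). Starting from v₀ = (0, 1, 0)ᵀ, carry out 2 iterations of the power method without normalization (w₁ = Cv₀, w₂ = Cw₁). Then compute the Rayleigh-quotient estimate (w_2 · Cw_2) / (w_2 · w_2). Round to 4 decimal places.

w1 = Cv₀ = (1, -4, -4)
w2 = Cw1 = (-4, 37, -3)
Cw2 = (18, -156, -186)
w2·Cw2 = (-4)·18 + 37·(-156) + (-3)·(-186) = -5286; w2·w2 = (-4)·(-4) + 37·37 + (-3)·(-3) = 1394
λ ≈ -5286/1394 = -3.7920

λ ≈ -3.7920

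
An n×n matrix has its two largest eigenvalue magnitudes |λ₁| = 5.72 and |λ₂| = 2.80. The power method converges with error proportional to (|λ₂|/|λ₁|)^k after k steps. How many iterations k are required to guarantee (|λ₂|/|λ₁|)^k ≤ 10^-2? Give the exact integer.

7

|λ₂/λ₁| = 2.80/5.72 = 0.48951
Need k ≥ ln(10^-2) / ln(0.48951) = -4.6052 / -0.7143 ≈ 6.447
Smallest integer k satisfying the bound: 7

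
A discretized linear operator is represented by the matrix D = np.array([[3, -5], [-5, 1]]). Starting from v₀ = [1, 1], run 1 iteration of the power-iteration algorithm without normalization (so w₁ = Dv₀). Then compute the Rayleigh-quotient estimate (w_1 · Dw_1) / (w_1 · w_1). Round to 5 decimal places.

λ ≈ -2.60000

w1 = Dv₀ = (3·1 + (-5)·1; (-5)·1 + 1·1) = (-2, -4)
Dw1 = (14, 6)
w1·Dw1 = (-2)·14 + (-4)·6 = -52; w1·w1 = (-2)·(-2) + (-4)·(-4) = 20
λ ≈ -52/20 = -2.60000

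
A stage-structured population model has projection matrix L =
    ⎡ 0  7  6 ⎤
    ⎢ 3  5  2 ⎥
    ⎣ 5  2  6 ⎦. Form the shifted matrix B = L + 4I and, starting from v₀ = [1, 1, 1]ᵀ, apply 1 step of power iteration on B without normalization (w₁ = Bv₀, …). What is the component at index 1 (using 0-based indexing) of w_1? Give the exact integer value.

B = L + 4I has rows (4, 7, 6); (3, 9, 2); (5, 2, 10)
w1 = Bv₀ = (4·1 + 7·1 + 6·1; 3·1 + 9·1 + 2·1; 5·1 + 2·1 + 10·1) = (17, 14, 17)
Requested component of w1: 14

14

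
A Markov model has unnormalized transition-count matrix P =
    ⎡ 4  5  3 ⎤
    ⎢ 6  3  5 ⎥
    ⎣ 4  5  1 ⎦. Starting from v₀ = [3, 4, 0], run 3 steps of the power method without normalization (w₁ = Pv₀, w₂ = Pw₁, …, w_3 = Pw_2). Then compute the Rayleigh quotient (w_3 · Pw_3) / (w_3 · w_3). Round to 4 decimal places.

w1 = Pv₀ = (4·3 + 5·4 + 3·0; 6·3 + 3·4 + 5·0; 4·3 + 5·4 + 1·0) = (32, 30, 32)
w2 = Pw1 = (4·32 + 5·30 + 3·32; 6·32 + 3·30 + 5·32; 4·32 + 5·30 + 1·32) = (374, 442, 310)
w3 = Pw2 = (4636, 5120, 4016)
Pw3 = (56192, 63256, 48160)
w3·Pw3 = 4636·56192 + 5120·63256 + 4016·48160 = 777787392; w3·w3 = 4636·4636 + 5120·5120 + 4016·4016 = 63835152
λ ≈ 777787392/63835152 = 12.1843

12.1843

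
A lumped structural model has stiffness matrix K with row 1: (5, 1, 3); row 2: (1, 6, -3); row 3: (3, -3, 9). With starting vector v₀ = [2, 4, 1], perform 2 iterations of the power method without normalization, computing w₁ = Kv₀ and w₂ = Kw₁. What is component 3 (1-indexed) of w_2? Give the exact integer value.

w1 = Kv₀ = (17, 23, 3)
w2 = Kw1 = (117, 146, 9)
The requested component of w2 is 9.

9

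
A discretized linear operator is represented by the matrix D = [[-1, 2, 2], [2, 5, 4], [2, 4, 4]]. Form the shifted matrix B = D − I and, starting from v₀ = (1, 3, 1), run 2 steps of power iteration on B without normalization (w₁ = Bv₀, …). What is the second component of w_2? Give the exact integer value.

B = D − I has rows (-2, 2, 2); (2, 4, 4); (2, 4, 3)
w1 = Bv₀ = (6, 18, 17)
w2 = Bw1 = (58, 152, 135)
Requested component of w2: 152

152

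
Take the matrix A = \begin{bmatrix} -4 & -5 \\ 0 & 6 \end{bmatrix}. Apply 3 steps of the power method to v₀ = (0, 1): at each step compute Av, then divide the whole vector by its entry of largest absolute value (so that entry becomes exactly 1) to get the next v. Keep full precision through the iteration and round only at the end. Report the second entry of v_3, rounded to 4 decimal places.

Av0 = (-5.00000, 6.00000); divide by 6.00000 → v1 = (-0.83333, 1.00000)
Av1 = (-1.66667, 6.00000); divide by 6.00000 → v2 = (-0.27778, 1.00000)
Av2 = (-3.88889, 6.00000); divide by 6.00000 → v3 = (-0.64815, 1.00000)
Requested entry of v3: 216/216 = 1.0000

1.0000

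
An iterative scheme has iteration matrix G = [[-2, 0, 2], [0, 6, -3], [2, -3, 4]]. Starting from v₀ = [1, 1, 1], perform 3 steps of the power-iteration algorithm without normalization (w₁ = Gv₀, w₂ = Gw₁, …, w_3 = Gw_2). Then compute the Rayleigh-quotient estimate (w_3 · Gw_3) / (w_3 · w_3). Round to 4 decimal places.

w1 = Gv₀ = (0, 3, 3)
w2 = Gw1 = (6, 9, 3)
w3 = Gw2 = (-6, 45, -3)
Gw3 = (6, 279, -159)
w3·Gw3 = (-6)·6 + 45·279 + (-3)·(-159) = 12996; w3·w3 = (-6)·(-6) + 45·45 + (-3)·(-3) = 2070
λ ≈ 12996/2070 = 6.2783

6.2783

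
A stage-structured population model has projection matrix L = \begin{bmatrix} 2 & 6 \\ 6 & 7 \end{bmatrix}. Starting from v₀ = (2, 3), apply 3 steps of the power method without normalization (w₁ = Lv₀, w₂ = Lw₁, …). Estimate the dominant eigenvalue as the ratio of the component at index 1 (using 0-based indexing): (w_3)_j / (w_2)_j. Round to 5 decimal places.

w1 = Lv₀ = (22, 33)
w2 = Lw1 = (242, 363)
w3 = Lw2 = (2662, 3993)
Ratio at component: 3993 / 363 = 11.00000

λ ≈ 11.00000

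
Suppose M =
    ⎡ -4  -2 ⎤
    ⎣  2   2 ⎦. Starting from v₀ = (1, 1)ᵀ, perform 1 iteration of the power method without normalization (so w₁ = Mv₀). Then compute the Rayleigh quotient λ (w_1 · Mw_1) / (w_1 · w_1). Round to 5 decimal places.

λ ≈ -2.15385

w1 = Mv₀ = ((-4)·1 + (-2)·1; 2·1 + 2·1) = (-6, 4)
Mw1 = (16, -4)
w1·Mw1 = (-6)·16 + 4·(-4) = -112; w1·w1 = (-6)·(-6) + 4·4 = 52
λ ≈ -112/52 = -2.15385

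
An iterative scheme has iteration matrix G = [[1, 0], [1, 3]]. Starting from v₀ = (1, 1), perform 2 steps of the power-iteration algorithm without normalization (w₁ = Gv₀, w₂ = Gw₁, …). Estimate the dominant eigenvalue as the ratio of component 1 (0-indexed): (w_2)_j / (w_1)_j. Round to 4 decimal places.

w1 = Gv₀ = (1·1 + 0·1; 1·1 + 3·1) = (1, 4)
w2 = Gw1 = (1·1 + 0·4; 1·1 + 3·4) = (1, 13)
Ratio at component: 13 / 4 = 3.2500

λ ≈ 3.2500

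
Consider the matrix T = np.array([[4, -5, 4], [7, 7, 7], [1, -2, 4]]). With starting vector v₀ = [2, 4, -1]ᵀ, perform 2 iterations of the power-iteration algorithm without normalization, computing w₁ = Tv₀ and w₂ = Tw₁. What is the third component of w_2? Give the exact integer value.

w1 = Tv₀ = (-16, 35, -10)
w2 = Tw1 = (-279, 63, -126)
The requested component of w2 is -126.

-126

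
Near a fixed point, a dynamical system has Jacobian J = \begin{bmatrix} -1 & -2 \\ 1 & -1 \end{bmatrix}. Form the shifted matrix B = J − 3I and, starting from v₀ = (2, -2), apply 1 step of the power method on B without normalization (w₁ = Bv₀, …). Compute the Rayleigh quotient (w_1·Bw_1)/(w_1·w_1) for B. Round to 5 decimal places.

B = J − 3I has rows (-4, -2); (1, -4)
w1 = Bv₀ = (-4, 10)
Bw1 = (-4, -44)
w1·Bw1 = -424; w1·w1 = 116; μ ≈ -424/116 = -3.65517

-3.65517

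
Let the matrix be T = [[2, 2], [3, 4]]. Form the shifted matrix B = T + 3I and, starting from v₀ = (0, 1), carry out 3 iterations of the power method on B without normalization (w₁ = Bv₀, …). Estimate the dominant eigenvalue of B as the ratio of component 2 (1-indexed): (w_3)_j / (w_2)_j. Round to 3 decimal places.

μ ≈ 8.309

B = T + 3I has rows (5, 2); (3, 7)
w1 = Bv₀ = (5·0 + 2·1; 3·0 + 7·1) = (2, 7)
w2 = Bw1 = (5·2 + 2·7; 3·2 + 7·7) = (24, 55)
w3 = Bw2 = (230, 457)
Ratio: 457/55 = 8.309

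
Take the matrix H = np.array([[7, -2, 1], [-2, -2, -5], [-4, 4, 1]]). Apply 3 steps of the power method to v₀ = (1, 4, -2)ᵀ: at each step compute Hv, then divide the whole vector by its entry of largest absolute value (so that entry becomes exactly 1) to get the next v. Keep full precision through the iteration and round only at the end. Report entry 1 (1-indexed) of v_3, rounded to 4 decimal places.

-0.3000

Hv0 = (-3.00000, 0.00000, 10.00000); divide by 10.00000 → v1 = (-0.30000, 0.00000, 1.00000)
Hv1 = (-1.10000, -4.40000, 2.20000); divide by -4.40000 → v2 = (0.25000, 1.00000, -0.50000)
Hv2 = (-0.75000, 0.00000, 2.50000); divide by 2.50000 → v3 = (-0.30000, 0.00000, 1.00000)
Requested entry of v3: 33/-110 = -0.3000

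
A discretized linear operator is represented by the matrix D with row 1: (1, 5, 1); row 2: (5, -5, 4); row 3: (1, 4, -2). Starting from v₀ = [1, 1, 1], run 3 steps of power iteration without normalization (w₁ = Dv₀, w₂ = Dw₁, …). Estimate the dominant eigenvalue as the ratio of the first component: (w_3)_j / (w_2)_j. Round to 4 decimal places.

6.0667

w1 = Dv₀ = (1·1 + 5·1 + 1·1; 5·1 + (-5)·1 + 4·1; 1·1 + 4·1 + (-2)·1) = (7, 4, 3)
w2 = Dw1 = (1·7 + 5·4 + 1·3; 5·7 + (-5)·4 + 4·3; 1·7 + 4·4 + (-2)·3) = (30, 27, 17)
w3 = Dw2 = (182, 83, 104)
Ratio at component: 182 / 30 = 6.0667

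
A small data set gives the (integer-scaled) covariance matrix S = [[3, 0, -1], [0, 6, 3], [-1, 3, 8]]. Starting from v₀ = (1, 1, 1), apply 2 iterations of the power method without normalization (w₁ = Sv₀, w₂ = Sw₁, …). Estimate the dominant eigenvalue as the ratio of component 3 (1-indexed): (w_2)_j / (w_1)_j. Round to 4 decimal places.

10.5000

w1 = Sv₀ = (2, 9, 10)
w2 = Sw1 = (-4, 84, 105)
Ratio at component: 105 / 10 = 10.5000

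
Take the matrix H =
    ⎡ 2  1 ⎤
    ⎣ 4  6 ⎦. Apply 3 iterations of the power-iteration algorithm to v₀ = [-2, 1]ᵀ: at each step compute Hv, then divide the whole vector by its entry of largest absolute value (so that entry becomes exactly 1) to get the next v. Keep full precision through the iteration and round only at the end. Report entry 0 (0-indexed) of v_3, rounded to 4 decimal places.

Hv0 = (-3.00000, -2.00000); divide by -3.00000 → v1 = (1.00000, 0.66667)
Hv1 = (2.66667, 8.00000); divide by 8.00000 → v2 = (0.33333, 1.00000)
Hv2 = (1.66667, 7.33333); divide by 7.33333 → v3 = (0.22727, 1.00000)
Requested entry of v3: -40/-176 = 0.2273

0.2273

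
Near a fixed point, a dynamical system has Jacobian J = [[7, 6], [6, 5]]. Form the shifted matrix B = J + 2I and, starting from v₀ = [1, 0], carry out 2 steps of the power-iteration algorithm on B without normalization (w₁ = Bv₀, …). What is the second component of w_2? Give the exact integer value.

96

B = J + 2I has rows (9, 6); (6, 7)
w1 = Bv₀ = (9·1 + 6·0; 6·1 + 7·0) = (9, 6)
w2 = Bw1 = (9·9 + 6·6; 6·9 + 7·6) = (117, 96)
Requested component of w2: 96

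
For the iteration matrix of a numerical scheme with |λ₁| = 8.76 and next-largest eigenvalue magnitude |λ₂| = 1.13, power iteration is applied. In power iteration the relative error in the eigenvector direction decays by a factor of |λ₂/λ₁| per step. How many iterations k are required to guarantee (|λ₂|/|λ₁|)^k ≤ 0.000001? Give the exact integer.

|λ₂/λ₁| = 1.13/8.76 = 0.12900
Need k ≥ ln(0.000001) / ln(0.12900) = -13.8155 / -2.0480 ≈ 6.746
Smallest integer k satisfying the bound: 7

7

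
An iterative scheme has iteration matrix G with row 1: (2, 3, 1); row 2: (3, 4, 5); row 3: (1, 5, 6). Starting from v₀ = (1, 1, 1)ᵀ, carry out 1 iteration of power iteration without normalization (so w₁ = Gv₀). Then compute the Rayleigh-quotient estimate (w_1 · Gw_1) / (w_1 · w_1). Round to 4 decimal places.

w1 = Gv₀ = (2·1 + 3·1 + 1·1; 3·1 + 4·1 + 5·1; 1·1 + 5·1 + 6·1) = (6, 12, 12)
Gw1 = (60, 126, 138)
w1·Gw1 = 6·60 + 12·126 + 12·138 = 3528; w1·w1 = 6·6 + 12·12 + 12·12 = 324
λ ≈ 3528/324 = 10.8889

λ ≈ 10.8889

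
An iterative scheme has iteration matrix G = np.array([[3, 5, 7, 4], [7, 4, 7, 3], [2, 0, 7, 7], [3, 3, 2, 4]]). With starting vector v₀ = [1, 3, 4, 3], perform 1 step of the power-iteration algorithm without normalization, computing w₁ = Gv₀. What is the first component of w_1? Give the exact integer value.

w1 = Gv₀ = (3·1 + 5·3 + 7·4 + 4·3; 7·1 + 4·3 + 7·4 + 3·3; 2·1 + 0·3 + 7·4 + 7·3; 3·1 + 3·3 + 2·4 + 4·3) = (58, 56, 51, 32)
The requested component of w1 is 58.

58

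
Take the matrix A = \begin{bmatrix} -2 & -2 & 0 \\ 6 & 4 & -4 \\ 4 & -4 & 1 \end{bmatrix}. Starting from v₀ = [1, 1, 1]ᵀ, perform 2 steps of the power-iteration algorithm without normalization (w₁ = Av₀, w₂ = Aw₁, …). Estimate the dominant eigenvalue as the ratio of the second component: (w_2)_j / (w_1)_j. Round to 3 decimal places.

-0.667

w1 = Av₀ = (-4, 6, 1)
w2 = Aw1 = (-4, -4, -39)
Ratio at component: -4 / 6 = -0.667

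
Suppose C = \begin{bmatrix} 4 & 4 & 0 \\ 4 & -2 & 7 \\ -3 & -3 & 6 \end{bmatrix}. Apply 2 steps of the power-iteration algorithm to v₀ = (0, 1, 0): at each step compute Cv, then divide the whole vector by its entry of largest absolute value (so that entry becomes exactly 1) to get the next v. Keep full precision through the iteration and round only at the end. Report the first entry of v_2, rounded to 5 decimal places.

Cv0 = (4.000000, -2.000000, -3.000000); divide by 4.000000 → v1 = (1.000000, -0.500000, -0.750000)
Cv1 = (2.000000, -0.250000, -6.000000); divide by -6.000000 → v2 = (-0.333333, 0.041667, 1.000000)
Requested entry of v2: 8/-24 = -0.33333

-0.33333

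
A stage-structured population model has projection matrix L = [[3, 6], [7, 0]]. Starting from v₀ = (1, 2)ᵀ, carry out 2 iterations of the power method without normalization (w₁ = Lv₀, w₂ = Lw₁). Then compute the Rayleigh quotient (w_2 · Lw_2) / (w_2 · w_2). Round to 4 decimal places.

λ ≈ 7.6079

w1 = Lv₀ = (15, 7)
w2 = Lw1 = (87, 105)
Lw2 = (891, 609)
w2·Lw2 = 87·891 + 105·609 = 141462; w2·w2 = 87·87 + 105·105 = 18594
λ ≈ 141462/18594 = 7.6079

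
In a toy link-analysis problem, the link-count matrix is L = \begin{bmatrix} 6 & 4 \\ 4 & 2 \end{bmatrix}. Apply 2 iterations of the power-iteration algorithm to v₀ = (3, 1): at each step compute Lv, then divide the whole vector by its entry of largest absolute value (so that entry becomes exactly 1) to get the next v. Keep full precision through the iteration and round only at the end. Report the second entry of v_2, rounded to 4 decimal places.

Lv0 = (22.00000, 14.00000); divide by 22.00000 → v1 = (1.00000, 0.63636)
Lv1 = (8.54545, 5.27273); divide by 8.54545 → v2 = (1.00000, 0.61702)
Requested entry of v2: 116/188 = 0.6170

0.6170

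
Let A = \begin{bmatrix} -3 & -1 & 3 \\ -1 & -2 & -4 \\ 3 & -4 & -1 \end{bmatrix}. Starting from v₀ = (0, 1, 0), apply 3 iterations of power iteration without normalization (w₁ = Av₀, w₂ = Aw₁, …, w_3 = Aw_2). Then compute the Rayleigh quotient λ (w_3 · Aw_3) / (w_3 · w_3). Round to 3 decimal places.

w1 = Av₀ = ((-3)·0 + (-1)·1 + 3·0; (-1)·0 + (-2)·1 + (-4)·0; 3·0 + (-4)·1 + (-1)·0) = (-1, -2, -4)
w2 = Aw1 = ((-3)·(-1) + (-1)·(-2) + 3·(-4); (-1)·(-1) + (-2)·(-2) + (-4)·(-4); 3·(-1) + (-4)·(-2) + (-1)·(-4)) = (-7, 21, 9)
w3 = Aw2 = (27, -71, -114)
Aw3 = (-352, 571, 479)
w3·Aw3 = 27·(-352) + (-71)·571 + (-114)·479 = -104651; w3·w3 = 27·27 + (-71)·(-71) + (-114)·(-114) = 18766
λ ≈ -104651/18766 = -5.577

-5.577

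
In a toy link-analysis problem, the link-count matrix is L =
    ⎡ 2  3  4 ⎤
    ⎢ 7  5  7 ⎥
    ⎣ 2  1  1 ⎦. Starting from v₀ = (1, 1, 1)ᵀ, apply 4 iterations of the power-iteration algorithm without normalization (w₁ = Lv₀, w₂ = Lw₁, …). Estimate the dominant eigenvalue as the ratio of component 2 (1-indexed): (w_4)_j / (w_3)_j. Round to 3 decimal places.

9.957

w1 = Lv₀ = (9, 19, 4)
w2 = Lw1 = (91, 186, 41)
w3 = Lw2 = (904, 1854, 409)
w4 = Lw3 = (9006, 18461, 4071)
Ratio at component: 18461 / 1854 = 9.957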